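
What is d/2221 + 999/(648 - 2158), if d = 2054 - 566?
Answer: 28101/3353710 ≈ 0.0083791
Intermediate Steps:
d = 1488
d/2221 + 999/(648 - 2158) = 1488/2221 + 999/(648 - 2158) = 1488*(1/2221) + 999/(-1510) = 1488/2221 + 999*(-1/1510) = 1488/2221 - 999/1510 = 28101/3353710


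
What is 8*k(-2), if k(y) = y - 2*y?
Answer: 16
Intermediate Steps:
k(y) = -y
8*k(-2) = 8*(-1*(-2)) = 8*2 = 16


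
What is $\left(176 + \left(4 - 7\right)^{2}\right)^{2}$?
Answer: $34225$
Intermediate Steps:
$\left(176 + \left(4 - 7\right)^{2}\right)^{2} = \left(176 + \left(-3\right)^{2}\right)^{2} = \left(176 + 9\right)^{2} = 185^{2} = 34225$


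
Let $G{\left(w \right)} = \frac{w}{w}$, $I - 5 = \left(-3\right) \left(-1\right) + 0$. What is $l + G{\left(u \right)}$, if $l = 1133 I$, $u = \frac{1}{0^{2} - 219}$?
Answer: $9065$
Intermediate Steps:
$I = 8$ ($I = 5 + \left(\left(-3\right) \left(-1\right) + 0\right) = 5 + \left(3 + 0\right) = 5 + 3 = 8$)
$u = - \frac{1}{219}$ ($u = \frac{1}{0 - 219} = \frac{1}{-219} = - \frac{1}{219} \approx -0.0045662$)
$G{\left(w \right)} = 1$
$l = 9064$ ($l = 1133 \cdot 8 = 9064$)
$l + G{\left(u \right)} = 9064 + 1 = 9065$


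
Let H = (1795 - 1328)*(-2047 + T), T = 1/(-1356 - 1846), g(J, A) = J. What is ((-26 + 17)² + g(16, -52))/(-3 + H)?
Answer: -310594/3060958771 ≈ -0.00010147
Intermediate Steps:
T = -1/3202 (T = 1/(-3202) = -1/3202 ≈ -0.00031230)
H = -3060949165/3202 (H = (1795 - 1328)*(-2047 - 1/3202) = 467*(-6554495/3202) = -3060949165/3202 ≈ -9.5595e+5)
((-26 + 17)² + g(16, -52))/(-3 + H) = ((-26 + 17)² + 16)/(-3 - 3060949165/3202) = ((-9)² + 16)/(-3060958771/3202) = (81 + 16)*(-3202/3060958771) = 97*(-3202/3060958771) = -310594/3060958771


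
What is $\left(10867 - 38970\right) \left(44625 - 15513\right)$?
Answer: $-818134536$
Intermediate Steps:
$\left(10867 - 38970\right) \left(44625 - 15513\right) = - 28103 \left(44625 - 15513\right) = \left(-28103\right) 29112 = -818134536$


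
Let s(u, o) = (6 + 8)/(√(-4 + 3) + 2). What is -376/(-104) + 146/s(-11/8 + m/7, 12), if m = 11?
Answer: 2227/91 + 73*I/7 ≈ 24.473 + 10.429*I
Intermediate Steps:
s(u, o) = 14*(2 - I)/5 (s(u, o) = 14/(√(-1) + 2) = 14/(I + 2) = 14/(2 + I) = 14*((2 - I)/5) = 14*(2 - I)/5)
-376/(-104) + 146/s(-11/8 + m/7, 12) = -376/(-104) + 146/(28/5 - 14*I/5) = -376*(-1/104) + 146*(5*(28/5 + 14*I/5)/196) = 47/13 + 365*(28/5 + 14*I/5)/98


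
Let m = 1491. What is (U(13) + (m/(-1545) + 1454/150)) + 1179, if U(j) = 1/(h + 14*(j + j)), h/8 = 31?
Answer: 1871743579/1575900 ≈ 1187.7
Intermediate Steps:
h = 248 (h = 8*31 = 248)
U(j) = 1/(248 + 28*j) (U(j) = 1/(248 + 14*(j + j)) = 1/(248 + 14*(2*j)) = 1/(248 + 28*j))
(U(13) + (m/(-1545) + 1454/150)) + 1179 = (1/(4*(62 + 7*13)) + (1491/(-1545) + 1454/150)) + 1179 = (1/(4*(62 + 91)) + (1491*(-1/1545) + 1454*(1/150))) + 1179 = ((¼)/153 + (-497/515 + 727/75)) + 1179 = ((¼)*(1/153) + 67426/7725) + 1179 = (1/612 + 67426/7725) + 1179 = 13757479/1575900 + 1179 = 1871743579/1575900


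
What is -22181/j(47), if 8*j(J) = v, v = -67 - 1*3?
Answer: 88724/35 ≈ 2535.0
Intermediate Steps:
v = -70 (v = -67 - 3 = -70)
j(J) = -35/4 (j(J) = (⅛)*(-70) = -35/4)
-22181/j(47) = -22181/(-35/4) = -22181*(-4/35) = 88724/35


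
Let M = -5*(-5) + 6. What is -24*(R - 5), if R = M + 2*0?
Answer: -624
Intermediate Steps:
M = 31 (M = 25 + 6 = 31)
R = 31 (R = 31 + 2*0 = 31 + 0 = 31)
-24*(R - 5) = -24*(31 - 5) = -24*26 = -624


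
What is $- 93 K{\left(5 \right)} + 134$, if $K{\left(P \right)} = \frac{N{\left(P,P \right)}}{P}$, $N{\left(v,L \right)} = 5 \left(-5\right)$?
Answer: $599$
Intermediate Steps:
$N{\left(v,L \right)} = -25$
$K{\left(P \right)} = - \frac{25}{P}$
$- 93 K{\left(5 \right)} + 134 = - 93 \left(- \frac{25}{5}\right) + 134 = - 93 \left(\left(-25\right) \frac{1}{5}\right) + 134 = \left(-93\right) \left(-5\right) + 134 = 465 + 134 = 599$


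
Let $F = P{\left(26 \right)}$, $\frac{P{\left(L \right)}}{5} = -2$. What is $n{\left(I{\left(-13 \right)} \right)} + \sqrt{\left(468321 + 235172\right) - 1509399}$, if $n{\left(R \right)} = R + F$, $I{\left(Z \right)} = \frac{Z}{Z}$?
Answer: $-9 + i \sqrt{805906} \approx -9.0 + 897.72 i$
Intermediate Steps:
$I{\left(Z \right)} = 1$
$P{\left(L \right)} = -10$ ($P{\left(L \right)} = 5 \left(-2\right) = -10$)
$F = -10$
$n{\left(R \right)} = -10 + R$ ($n{\left(R \right)} = R - 10 = -10 + R$)
$n{\left(I{\left(-13 \right)} \right)} + \sqrt{\left(468321 + 235172\right) - 1509399} = \left(-10 + 1\right) + \sqrt{\left(468321 + 235172\right) - 1509399} = -9 + \sqrt{703493 - 1509399} = -9 + \sqrt{-805906} = -9 + i \sqrt{805906}$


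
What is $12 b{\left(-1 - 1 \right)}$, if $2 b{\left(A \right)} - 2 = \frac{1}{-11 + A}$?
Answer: $\frac{150}{13} \approx 11.538$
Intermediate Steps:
$b{\left(A \right)} = 1 + \frac{1}{2 \left(-11 + A\right)}$
$12 b{\left(-1 - 1 \right)} = 12 \frac{- \frac{21}{2} - 2}{-11 - 2} = 12 \frac{1}{-13} \left(- \frac{25}{2}\right) = 12 \left(\left(- \frac{1}{13}\right) \left(- \frac{25}{2}\right)\right) = 12 \cdot \frac{25}{26} = \frac{150}{13}$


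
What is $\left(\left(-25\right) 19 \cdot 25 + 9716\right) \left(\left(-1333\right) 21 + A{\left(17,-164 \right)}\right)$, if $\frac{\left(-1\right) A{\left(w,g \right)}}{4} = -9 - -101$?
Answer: $61231399$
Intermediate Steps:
$A{\left(w,g \right)} = -368$ ($A{\left(w,g \right)} = - 4 \left(-9 - -101\right) = - 4 \left(-9 + 101\right) = \left(-4\right) 92 = -368$)
$\left(\left(-25\right) 19 \cdot 25 + 9716\right) \left(\left(-1333\right) 21 + A{\left(17,-164 \right)}\right) = \left(\left(-25\right) 19 \cdot 25 + 9716\right) \left(\left(-1333\right) 21 - 368\right) = \left(\left(-475\right) 25 + 9716\right) \left(-27993 - 368\right) = \left(-11875 + 9716\right) \left(-28361\right) = \left(-2159\right) \left(-28361\right) = 61231399$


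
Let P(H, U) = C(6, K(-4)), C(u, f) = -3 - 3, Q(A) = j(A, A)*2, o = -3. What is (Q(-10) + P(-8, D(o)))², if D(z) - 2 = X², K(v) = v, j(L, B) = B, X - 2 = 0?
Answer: 676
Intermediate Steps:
X = 2 (X = 2 + 0 = 2)
D(z) = 6 (D(z) = 2 + 2² = 2 + 4 = 6)
Q(A) = 2*A (Q(A) = A*2 = 2*A)
C(u, f) = -6
P(H, U) = -6
(Q(-10) + P(-8, D(o)))² = (2*(-10) - 6)² = (-20 - 6)² = (-26)² = 676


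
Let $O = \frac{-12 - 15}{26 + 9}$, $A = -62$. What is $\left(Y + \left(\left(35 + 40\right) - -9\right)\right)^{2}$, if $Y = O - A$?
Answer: $\frac{25836889}{1225} \approx 21091.0$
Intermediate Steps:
$O = - \frac{27}{35} \approx -0.77143$
$Y = \frac{2143}{35}$ ($Y = - \frac{27}{35} - -62 = - \frac{27}{35} + 62 = \frac{2143}{35} \approx 61.229$)
$\left(Y + \left(\left(35 + 40\right) - -9\right)\right)^{2} = \left(\frac{2143}{35} + \left(\left(35 + 40\right) - -9\right)\right)^{2} = \left(\frac{2143}{35} + \left(75 + 9\right)\right)^{2} = \left(\frac{2143}{35} + 84\right)^{2} = \left(\frac{5083}{35}\right)^{2} = \frac{25836889}{1225}$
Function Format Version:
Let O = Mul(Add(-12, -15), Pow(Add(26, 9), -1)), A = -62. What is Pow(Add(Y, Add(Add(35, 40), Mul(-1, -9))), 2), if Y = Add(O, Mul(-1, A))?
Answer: Rational(25836889, 1225) ≈ 21091.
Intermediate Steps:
O = Rational(-27, 35) (O = Mul(-27, Pow(35, -1)) = Mul(-27, Rational(1, 35)) = Rational(-27, 35) ≈ -0.77143)
Y = Rational(2143, 35) (Y = Add(Rational(-27, 35), Mul(-1, -62)) = Add(Rational(-27, 35), 62) = Rational(2143, 35) ≈ 61.229)
Pow(Add(Y, Add(Add(35, 40), Mul(-1, -9))), 2) = Pow(Add(Rational(2143, 35), Add(Add(35, 40), Mul(-1, -9))), 2) = Pow(Add(Rational(2143, 35), Add(75, 9)), 2) = Pow(Add(Rational(2143, 35), 84), 2) = Pow(Rational(5083, 35), 2) = Rational(25836889, 1225)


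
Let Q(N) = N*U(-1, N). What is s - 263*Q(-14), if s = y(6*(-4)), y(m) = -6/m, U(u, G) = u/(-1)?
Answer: 14729/4 ≈ 3682.3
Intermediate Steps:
U(u, G) = -u (U(u, G) = u*(-1) = -u)
Q(N) = N (Q(N) = N*(-1*(-1)) = N*1 = N)
s = ¼ (s = -6/(6*(-4)) = -6/(-24) = -6*(-1/24) = ¼ ≈ 0.25000)
s - 263*Q(-14) = ¼ - 263*(-14) = ¼ + 3682 = 14729/4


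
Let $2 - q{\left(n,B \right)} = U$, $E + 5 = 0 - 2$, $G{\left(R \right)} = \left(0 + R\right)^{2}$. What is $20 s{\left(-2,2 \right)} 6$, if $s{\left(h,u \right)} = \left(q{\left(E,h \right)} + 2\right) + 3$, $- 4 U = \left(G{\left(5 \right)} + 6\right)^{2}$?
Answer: $29670$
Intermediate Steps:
$G{\left(R \right)} = R^{2}$
$E = -7$ ($E = -5 + \left(0 - 2\right) = -5 - 2 = -7$)
$U = - \frac{961}{4}$ ($U = - \frac{\left(5^{2} + 6\right)^{2}}{4} = - \frac{\left(25 + 6\right)^{2}}{4} = - \frac{31^{2}}{4} = \left(- \frac{1}{4}\right) 961 = - \frac{961}{4} \approx -240.25$)
$q{\left(n,B \right)} = \frac{969}{4}$ ($q{\left(n,B \right)} = 2 - - \frac{961}{4} = 2 + \frac{961}{4} = \frac{969}{4}$)
$s{\left(h,u \right)} = \frac{989}{4}$ ($s{\left(h,u \right)} = \left(\frac{969}{4} + 2\right) + 3 = \frac{977}{4} + 3 = \frac{989}{4}$)
$20 s{\left(-2,2 \right)} 6 = 20 \cdot \frac{989}{4} \cdot 6 = 4945 \cdot 6 = 29670$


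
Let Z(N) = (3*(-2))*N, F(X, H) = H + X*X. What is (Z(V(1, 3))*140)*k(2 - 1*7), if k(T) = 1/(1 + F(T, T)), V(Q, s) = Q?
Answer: -40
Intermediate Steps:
F(X, H) = H + X**2
k(T) = 1/(1 + T + T**2) (k(T) = 1/(1 + (T + T**2)) = 1/(1 + T + T**2))
Z(N) = -6*N
(Z(V(1, 3))*140)*k(2 - 1*7) = (-6*1*140)/(1 + (2 - 1*7) + (2 - 1*7)**2) = (-6*140)/(1 + (2 - 7) + (2 - 7)**2) = -840/(1 - 5 + (-5)**2) = -840/(1 - 5 + 25) = -840/21 = -840*1/21 = -40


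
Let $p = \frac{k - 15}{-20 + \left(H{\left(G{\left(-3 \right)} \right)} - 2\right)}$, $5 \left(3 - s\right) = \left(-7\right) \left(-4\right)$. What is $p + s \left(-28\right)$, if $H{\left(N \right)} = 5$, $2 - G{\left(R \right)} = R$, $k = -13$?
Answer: $\frac{6328}{85} \approx 74.447$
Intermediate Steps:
$G{\left(R \right)} = 2 - R$
$s = - \frac{13}{5}$ ($s = 3 - \frac{\left(-7\right) \left(-4\right)}{5} = 3 - \frac{28}{5} = - \frac{13}{5} \approx -2.6$)
$p = \frac{28}{17}$ ($p = \frac{-13 - 15}{-20 + \left(5 - 2\right)} = - \frac{28}{-20 + \left(5 - 2\right)} = - \frac{28}{-20 + 3} = - \frac{28}{-17} = \left(-28\right) \left(- \frac{1}{17}\right) = \frac{28}{17} \approx 1.6471$)
$p + s \left(-28\right) = \frac{28}{17} - - \frac{364}{5} = \frac{28}{17} + \frac{364}{5} = \frac{6328}{85}$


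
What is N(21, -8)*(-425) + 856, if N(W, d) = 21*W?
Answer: -186569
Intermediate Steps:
N(21, -8)*(-425) + 856 = (21*21)*(-425) + 856 = 441*(-425) + 856 = -187425 + 856 = -186569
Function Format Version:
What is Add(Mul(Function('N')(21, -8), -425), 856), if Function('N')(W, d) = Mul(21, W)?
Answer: -186569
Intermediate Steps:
Add(Mul(Function('N')(21, -8), -425), 856) = Add(Mul(Mul(21, 21), -425), 856) = Add(Mul(441, -425), 856) = Add(-187425, 856) = -186569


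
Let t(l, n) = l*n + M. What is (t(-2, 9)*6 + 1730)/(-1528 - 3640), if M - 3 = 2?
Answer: -413/1292 ≈ -0.31966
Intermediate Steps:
M = 5 (M = 3 + 2 = 5)
t(l, n) = 5 + l*n (t(l, n) = l*n + 5 = 5 + l*n)
(t(-2, 9)*6 + 1730)/(-1528 - 3640) = ((5 - 2*9)*6 + 1730)/(-1528 - 3640) = ((5 - 18)*6 + 1730)/(-5168) = (-13*6 + 1730)*(-1/5168) = (-78 + 1730)*(-1/5168) = 1652*(-1/5168) = -413/1292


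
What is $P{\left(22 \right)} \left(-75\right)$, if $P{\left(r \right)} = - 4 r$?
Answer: $6600$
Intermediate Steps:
$P{\left(22 \right)} \left(-75\right) = \left(-4\right) 22 \left(-75\right) = \left(-88\right) \left(-75\right) = 6600$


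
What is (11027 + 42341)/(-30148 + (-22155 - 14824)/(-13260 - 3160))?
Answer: -876302560/494993181 ≈ -1.7703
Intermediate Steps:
(11027 + 42341)/(-30148 + (-22155 - 14824)/(-13260 - 3160)) = 53368/(-30148 - 36979/(-16420)) = 53368/(-30148 - 36979*(-1/16420)) = 53368/(-30148 + 36979/16420) = 53368/(-494993181/16420) = 53368*(-16420/494993181) = -876302560/494993181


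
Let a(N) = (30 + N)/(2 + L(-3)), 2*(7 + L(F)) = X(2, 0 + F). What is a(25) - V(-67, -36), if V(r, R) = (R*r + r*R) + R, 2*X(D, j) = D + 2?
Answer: -19207/4 ≈ -4801.8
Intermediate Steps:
X(D, j) = 1 + D/2 (X(D, j) = (D + 2)/2 = (2 + D)/2 = 1 + D/2)
V(r, R) = R + 2*R*r (V(r, R) = (R*r + R*r) + R = 2*R*r + R = R + 2*R*r)
L(F) = -6 (L(F) = -7 + (1 + (½)*2)/2 = -7 + (1 + 1)/2 = -7 + (½)*2 = -7 + 1 = -6)
a(N) = -15/2 - N/4 (a(N) = (30 + N)/(2 - 6) = (30 + N)/(-4) = (30 + N)*(-¼) = -15/2 - N/4)
a(25) - V(-67, -36) = (-15/2 - ¼*25) - (-36)*(1 + 2*(-67)) = (-15/2 - 25/4) - (-36)*(1 - 134) = -55/4 - (-36)*(-133) = -55/4 - 1*4788 = -55/4 - 4788 = -19207/4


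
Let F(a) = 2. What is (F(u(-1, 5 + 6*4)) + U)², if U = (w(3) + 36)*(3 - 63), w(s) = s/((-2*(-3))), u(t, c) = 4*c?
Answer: 4787344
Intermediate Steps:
w(s) = s/6
U = -2190 (U = ((⅙)*3 + 36)*(3 - 63) = (½ + 36)*(-60) = (73/2)*(-60) = -2190)
(F(u(-1, 5 + 6*4)) + U)² = (2 - 2190)² = (-2188)² = 4787344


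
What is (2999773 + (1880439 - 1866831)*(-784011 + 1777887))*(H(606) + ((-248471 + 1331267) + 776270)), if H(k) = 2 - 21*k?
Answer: 24976694908544302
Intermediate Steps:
(2999773 + (1880439 - 1866831)*(-784011 + 1777887))*(H(606) + ((-248471 + 1331267) + 776270)) = (2999773 + (1880439 - 1866831)*(-784011 + 1777887))*((2 - 21*606) + ((-248471 + 1331267) + 776270)) = (2999773 + 13608*993876)*((2 - 12726) + (1082796 + 776270)) = (2999773 + 13524664608)*(-12724 + 1859066) = 13527664381*1846342 = 24976694908544302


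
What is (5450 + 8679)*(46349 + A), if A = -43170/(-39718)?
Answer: 13005269426504/19859 ≈ 6.5488e+8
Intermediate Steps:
A = 21585/19859 (A = -43170*(-1/39718) = 21585/19859 ≈ 1.0869)
(5450 + 8679)*(46349 + A) = (5450 + 8679)*(46349 + 21585/19859) = 14129*(920466376/19859) = 13005269426504/19859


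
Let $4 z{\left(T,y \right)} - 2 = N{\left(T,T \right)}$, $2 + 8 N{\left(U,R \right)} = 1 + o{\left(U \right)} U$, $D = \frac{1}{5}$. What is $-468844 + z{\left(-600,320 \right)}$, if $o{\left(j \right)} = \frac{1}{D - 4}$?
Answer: $- \frac{285053867}{608} \approx -4.6884 \cdot 10^{5}$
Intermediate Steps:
$D = \frac{1}{5} \approx 0.2$
$o{\left(j \right)} = - \frac{5}{19}$ ($o{\left(j \right)} = \frac{1}{\frac{1}{5} - 4} = \frac{1}{- \frac{19}{5}} = - \frac{5}{19}$)
$N{\left(U,R \right)} = - \frac{1}{8} - \frac{5 U}{152}$ ($N{\left(U,R \right)} = - \frac{1}{4} + \frac{1 - \frac{5 U}{19}}{8} = - \frac{1}{4} - \left(- \frac{1}{8} + \frac{5 U}{152}\right) = - \frac{1}{8} - \frac{5 U}{152}$)
$z{\left(T,y \right)} = \frac{15}{32} - \frac{5 T}{608}$ ($z{\left(T,y \right)} = \frac{1}{2} + \frac{- \frac{1}{8} - \frac{5 T}{152}}{4} = \frac{1}{2} - \left(\frac{1}{32} + \frac{5 T}{608}\right) = \frac{15}{32} - \frac{5 T}{608}$)
$-468844 + z{\left(-600,320 \right)} = -468844 + \left(\frac{15}{32} - - \frac{375}{76}\right) = -468844 + \left(\frac{15}{32} + \frac{375}{76}\right) = -468844 + \frac{3285}{608} = - \frac{285053867}{608}$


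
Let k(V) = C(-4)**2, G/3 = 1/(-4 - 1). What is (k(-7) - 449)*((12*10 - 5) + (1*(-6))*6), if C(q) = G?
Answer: -886064/25 ≈ -35443.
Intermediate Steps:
G = -3/5 (G = 3/(-4 - 1) = 3/(-5) = 3*(-1/5) = -3/5 ≈ -0.60000)
C(q) = -3/5
k(V) = 9/25 (k(V) = (-3/5)**2 = 9/25)
(k(-7) - 449)*((12*10 - 5) + (1*(-6))*6) = (9/25 - 449)*((12*10 - 5) + (1*(-6))*6) = -11216*((120 - 5) - 6*6)/25 = -11216*(115 - 36)/25 = -11216/25*79 = -886064/25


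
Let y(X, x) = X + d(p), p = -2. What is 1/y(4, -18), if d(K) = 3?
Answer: ⅐ ≈ 0.14286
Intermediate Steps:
y(X, x) = 3 + X (y(X, x) = X + 3 = 3 + X)
1/y(4, -18) = 1/(3 + 4) = 1/7 = ⅐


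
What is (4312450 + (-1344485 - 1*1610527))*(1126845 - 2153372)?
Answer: -1393446757826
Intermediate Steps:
(4312450 + (-1344485 - 1*1610527))*(1126845 - 2153372) = (4312450 + (-1344485 - 1610527))*(-1026527) = (4312450 - 2955012)*(-1026527) = 1357438*(-1026527) = -1393446757826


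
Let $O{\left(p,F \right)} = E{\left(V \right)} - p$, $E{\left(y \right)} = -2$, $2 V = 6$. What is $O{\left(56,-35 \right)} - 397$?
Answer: $-455$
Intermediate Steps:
$V = 3$ ($V = \frac{1}{2} \cdot 6 = 3$)
$O{\left(p,F \right)} = -2 - p$
$O{\left(56,-35 \right)} - 397 = \left(-2 - 56\right) - 397 = -58 - 397 = -455$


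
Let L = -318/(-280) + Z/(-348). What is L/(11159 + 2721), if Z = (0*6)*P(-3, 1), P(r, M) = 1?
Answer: 159/1943200 ≈ 8.1824e-5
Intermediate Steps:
Z = 0 (Z = (0*6)*1 = 0*1 = 0)
L = 159/140 (L = -318/(-280) + 0/(-348) = -318*(-1/280) + 0*(-1/348) = 159/140 + 0 = 159/140 ≈ 1.1357)
L/(11159 + 2721) = 159/(140*(11159 + 2721)) = (159/140)/13880 = (159/140)*(1/13880) = 159/1943200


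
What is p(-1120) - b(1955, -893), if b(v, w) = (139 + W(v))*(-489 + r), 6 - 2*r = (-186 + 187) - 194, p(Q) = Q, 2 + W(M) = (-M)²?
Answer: 1488730979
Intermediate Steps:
W(M) = -2 + M² (W(M) = -2 + (-M)² = -2 + M²)
r = 199/2 (r = 3 - ((-186 + 187) - 194)/2 = 3 - (1 - 194)/2 = 3 - ½*(-193) = 3 + 193/2 = 199/2 ≈ 99.500)
b(v, w) = -106723/2 - 779*v²/2 (b(v, w) = (139 + (-2 + v²))*(-489 + 199/2) = (137 + v²)*(-779/2) = -106723/2 - 779*v²/2)
p(-1120) - b(1955, -893) = -1120 - (-106723/2 - 779/2*1955²) = -1120 - (-106723/2 - 779/2*3822025) = -1120 - (-106723/2 - 2977357475/2) = -1120 - 1*(-1488732099) = -1120 + 1488732099 = 1488730979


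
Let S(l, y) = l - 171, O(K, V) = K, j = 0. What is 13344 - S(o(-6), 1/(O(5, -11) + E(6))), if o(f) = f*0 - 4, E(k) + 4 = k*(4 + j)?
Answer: 13519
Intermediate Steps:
E(k) = -4 + 4*k (E(k) = -4 + k*(4 + 0) = -4 + k*4 = -4 + 4*k)
o(f) = -4 (o(f) = 0 - 4 = -4)
S(l, y) = -171 + l
13344 - S(o(-6), 1/(O(5, -11) + E(6))) = 13344 - (-171 - 4) = 13344 - 1*(-175) = 13344 + 175 = 13519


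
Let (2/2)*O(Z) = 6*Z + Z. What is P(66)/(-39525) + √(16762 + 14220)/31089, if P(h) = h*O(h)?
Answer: -10164/13175 + √30982/31089 ≈ -0.76580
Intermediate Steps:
O(Z) = 7*Z (O(Z) = 6*Z + Z = 7*Z)
P(h) = 7*h² (P(h) = h*(7*h) = 7*h²)
P(66)/(-39525) + √(16762 + 14220)/31089 = (7*66²)/(-39525) + √(16762 + 14220)/31089 = (7*4356)*(-1/39525) + √30982*(1/31089) = 30492*(-1/39525) + √30982/31089 = -10164/13175 + √30982/31089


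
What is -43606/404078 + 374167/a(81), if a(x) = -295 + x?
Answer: -75600992355/43236346 ≈ -1748.6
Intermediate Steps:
-43606/404078 + 374167/a(81) = -43606/404078 + 374167/(-295 + 81) = -43606*1/404078 + 374167/(-214) = -21803/202039 + 374167*(-1/214) = -21803/202039 - 374167/214 = -75600992355/43236346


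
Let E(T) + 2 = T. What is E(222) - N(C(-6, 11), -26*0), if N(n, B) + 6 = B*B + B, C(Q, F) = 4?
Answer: 226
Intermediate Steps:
E(T) = -2 + T
N(n, B) = -6 + B + B**2 (N(n, B) = -6 + (B*B + B) = -6 + (B**2 + B) = -6 + (B + B**2) = -6 + B + B**2)
E(222) - N(C(-6, 11), -26*0) = (-2 + 222) - (-6 - 26*0 + (-26*0)**2) = 220 - (-6 + 0 + 0**2) = 220 - (-6 + 0 + 0) = 220 - 1*(-6) = 220 + 6 = 226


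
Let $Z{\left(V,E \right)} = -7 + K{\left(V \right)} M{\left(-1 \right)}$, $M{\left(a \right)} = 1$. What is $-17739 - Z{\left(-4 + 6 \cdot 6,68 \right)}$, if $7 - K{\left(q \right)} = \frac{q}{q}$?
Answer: $-17738$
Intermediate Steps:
$K{\left(q \right)} = 6$ ($K{\left(q \right)} = 7 - \frac{q}{q} = 7 - 1 = 6$)
$Z{\left(V,E \right)} = -1$ ($Z{\left(V,E \right)} = -7 + 6 \cdot 1 = -7 + 6 = -1$)
$-17739 - Z{\left(-4 + 6 \cdot 6,68 \right)} = -17739 - -1 = -17739 + 1 = -17738$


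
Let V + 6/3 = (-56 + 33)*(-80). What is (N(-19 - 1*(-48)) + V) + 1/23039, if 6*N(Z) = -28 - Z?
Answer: 84253625/46078 ≈ 1828.5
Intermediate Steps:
V = 1838 (V = -2 + (-56 + 33)*(-80) = -2 - 23*(-80) = -2 + 1840 = 1838)
N(Z) = -14/3 - Z/6 (N(Z) = (-28 - Z)/6 = -14/3 - Z/6)
(N(-19 - 1*(-48)) + V) + 1/23039 = ((-14/3 - (-19 - 1*(-48))/6) + 1838) + 1/23039 = ((-14/3 - (-19 + 48)/6) + 1838) + 1/23039 = ((-14/3 - 1/6*29) + 1838) + 1/23039 = ((-14/3 - 29/6) + 1838) + 1/23039 = (-19/2 + 1838) + 1/23039 = 3657/2 + 1/23039 = 84253625/46078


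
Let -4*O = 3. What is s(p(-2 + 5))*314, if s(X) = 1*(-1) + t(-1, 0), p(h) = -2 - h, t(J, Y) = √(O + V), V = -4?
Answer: -314 + 157*I*√19 ≈ -314.0 + 684.35*I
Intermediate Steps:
O = -¾ (O = -¼*3 = -¾ ≈ -0.75000)
t(J, Y) = I*√19/2 (t(J, Y) = √(-¾ - 4) = √(-19/4) = I*√19/2)
s(X) = -1 + I*√19/2 (s(X) = 1*(-1) + I*√19/2 = -1 + I*√19/2)
s(p(-2 + 5))*314 = (-1 + I*√19/2)*314 = -314 + 157*I*√19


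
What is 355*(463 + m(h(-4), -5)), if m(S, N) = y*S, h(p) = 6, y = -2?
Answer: 160105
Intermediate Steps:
m(S, N) = -2*S
355*(463 + m(h(-4), -5)) = 355*(463 - 2*6) = 355*(463 - 12) = 355*451 = 160105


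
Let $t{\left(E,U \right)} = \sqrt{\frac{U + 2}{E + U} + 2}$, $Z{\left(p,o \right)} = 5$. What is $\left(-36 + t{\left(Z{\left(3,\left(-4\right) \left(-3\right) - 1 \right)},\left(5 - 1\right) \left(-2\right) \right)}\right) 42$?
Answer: $-1428$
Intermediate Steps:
$t{\left(E,U \right)} = \sqrt{2 + \frac{2 + U}{E + U}}$ ($t{\left(E,U \right)} = \sqrt{\frac{2 + U}{E + U} + 2} = \sqrt{2 + \frac{2 + U}{E + U}}$)
$\left(-36 + t{\left(Z{\left(3,\left(-4\right) \left(-3\right) - 1 \right)},\left(5 - 1\right) \left(-2\right) \right)}\right) 42 = \left(-36 + \sqrt{\frac{2 + 2 \cdot 5 + 3 \left(5 - 1\right) \left(-2\right)}{5 + \left(5 - 1\right) \left(-2\right)}}\right) 42 = \left(-36 + \sqrt{\frac{2 + 10 + 3 \cdot 4 \left(-2\right)}{5 + 4 \left(-2\right)}}\right) 42 = \left(-36 + \sqrt{\frac{2 + 10 + 3 \left(-8\right)}{5 - 8}}\right) 42 = \left(-36 + \sqrt{\frac{2 + 10 - 24}{-3}}\right) 42 = \left(-36 + \sqrt{\left(- \frac{1}{3}\right) \left(-12\right)}\right) 42 = \left(-36 + \sqrt{4}\right) 42 = \left(-36 + 2\right) 42 = \left(-34\right) 42 = -1428$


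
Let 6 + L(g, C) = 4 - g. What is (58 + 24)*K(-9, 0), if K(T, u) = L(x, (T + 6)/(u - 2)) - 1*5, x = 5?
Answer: -984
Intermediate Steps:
L(g, C) = -2 - g (L(g, C) = -6 + (4 - g) = -2 - g)
K(T, u) = -12 (K(T, u) = (-2 - 1*5) - 1*5 = (-2 - 5) - 5 = -7 - 5 = -12)
(58 + 24)*K(-9, 0) = (58 + 24)*(-12) = 82*(-12) = -984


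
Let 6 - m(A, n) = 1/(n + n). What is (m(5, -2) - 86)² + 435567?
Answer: 7070833/16 ≈ 4.4193e+5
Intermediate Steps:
m(A, n) = 6 - 1/(2*n) (m(A, n) = 6 - 1/(n + n) = 6 - 1/(2*n))
(m(5, -2) - 86)² + 435567 = ((6 - ½/(-2)) - 86)² + 435567 = ((6 - ½*(-½)) - 86)² + 435567 = ((6 + ¼) - 86)² + 435567 = (25/4 - 86)² + 435567 = (-319/4)² + 435567 = 101761/16 + 435567 = 7070833/16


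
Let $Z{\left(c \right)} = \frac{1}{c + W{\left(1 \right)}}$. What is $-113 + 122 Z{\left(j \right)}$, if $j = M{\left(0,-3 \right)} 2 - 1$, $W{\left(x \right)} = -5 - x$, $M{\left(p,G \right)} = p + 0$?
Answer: $- \frac{913}{7} \approx -130.43$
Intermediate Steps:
$M{\left(p,G \right)} = p$
$j = -1$ ($j = 0 \cdot 2 - 1 = 0 - 1 = -1$)
$Z{\left(c \right)} = \frac{1}{-6 + c}$ ($Z{\left(c \right)} = \frac{1}{c - 6} = \frac{1}{-6 + c}$)
$-113 + 122 Z{\left(j \right)} = -113 + \frac{122}{-6 - 1} = -113 + \frac{122}{-7} = -113 + 122 \left(- \frac{1}{7}\right) = -113 - \frac{122}{7} = - \frac{913}{7}$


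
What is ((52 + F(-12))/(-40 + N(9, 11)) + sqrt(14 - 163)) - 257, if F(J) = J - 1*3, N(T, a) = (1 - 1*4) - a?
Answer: -13915/54 + I*sqrt(149) ≈ -257.69 + 12.207*I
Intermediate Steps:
N(T, a) = -3 - a (N(T, a) = (1 - 4) - a = -3 - a)
F(J) = -3 + J (F(J) = J - 3 = -3 + J)
((52 + F(-12))/(-40 + N(9, 11)) + sqrt(14 - 163)) - 257 = ((52 + (-3 - 12))/(-40 + (-3 - 1*11)) + sqrt(14 - 163)) - 257 = ((52 - 15)/(-40 + (-3 - 11)) + sqrt(-149)) - 257 = (37/(-40 - 14) + I*sqrt(149)) - 257 = (37/(-54) + I*sqrt(149)) - 257 = (37*(-1/54) + I*sqrt(149)) - 257 = (-37/54 + I*sqrt(149)) - 257 = -13915/54 + I*sqrt(149)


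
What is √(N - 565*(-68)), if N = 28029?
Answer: √66449 ≈ 257.78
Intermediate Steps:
√(N - 565*(-68)) = √(28029 - 565*(-68)) = √(28029 + 38420) = √66449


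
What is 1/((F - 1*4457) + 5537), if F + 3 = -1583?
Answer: -1/506 ≈ -0.0019763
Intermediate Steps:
F = -1586 (F = -3 - 1583 = -1586)
1/((F - 1*4457) + 5537) = 1/((-1586 - 1*4457) + 5537) = 1/((-1586 - 4457) + 5537) = 1/(-6043 + 5537) = 1/(-506) = -1/506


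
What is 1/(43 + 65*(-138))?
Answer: -1/8927 ≈ -0.00011202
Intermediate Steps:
1/(43 + 65*(-138)) = 1/(43 - 8970) = 1/(-8927) = -1/8927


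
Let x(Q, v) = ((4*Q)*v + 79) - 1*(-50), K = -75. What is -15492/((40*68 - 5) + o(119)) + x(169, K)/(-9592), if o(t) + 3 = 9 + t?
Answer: -622203/3405160 ≈ -0.18272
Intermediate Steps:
o(t) = 6 + t (o(t) = -3 + (9 + t) = 6 + t)
x(Q, v) = 129 + 4*Q*v (x(Q, v) = (4*Q*v + 79) + 50 = (79 + 4*Q*v) + 50 = 129 + 4*Q*v)
-15492/((40*68 - 5) + o(119)) + x(169, K)/(-9592) = -15492/((40*68 - 5) + (6 + 119)) + (129 + 4*169*(-75))/(-9592) = -15492/((2720 - 5) + 125) + (129 - 50700)*(-1/9592) = -15492/(2715 + 125) - 50571*(-1/9592) = -15492/2840 + 50571/9592 = -15492*1/2840 + 50571/9592 = -3873/710 + 50571/9592 = -622203/3405160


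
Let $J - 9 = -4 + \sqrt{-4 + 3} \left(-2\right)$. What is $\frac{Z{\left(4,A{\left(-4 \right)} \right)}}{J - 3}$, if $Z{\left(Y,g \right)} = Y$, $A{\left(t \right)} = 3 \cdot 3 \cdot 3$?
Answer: $1 + i \approx 1.0 + 1.0 i$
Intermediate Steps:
$A{\left(t \right)} = 27$ ($A{\left(t \right)} = 9 \cdot 3 = 27$)
$J = 5 - 2 i$ ($J = 9 - \left(4 - \sqrt{-4 + 3} \left(-2\right)\right) = 9 - \left(4 - \sqrt{-1} \left(-2\right)\right) = 9 - \left(4 - i \left(-2\right)\right) = 9 - \left(4 + 2 i\right) = 5 - 2 i \approx 5.0 - 2.0 i$)
$\frac{Z{\left(4,A{\left(-4 \right)} \right)}}{J - 3} = \frac{4}{\left(5 - 2 i\right) - 3} = \frac{4}{2 - 2 i} = 4 \frac{2 + 2 i}{8} = \frac{2 + 2 i}{2}$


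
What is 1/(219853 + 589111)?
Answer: 1/808964 ≈ 1.2361e-6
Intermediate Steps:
1/(219853 + 589111) = 1/808964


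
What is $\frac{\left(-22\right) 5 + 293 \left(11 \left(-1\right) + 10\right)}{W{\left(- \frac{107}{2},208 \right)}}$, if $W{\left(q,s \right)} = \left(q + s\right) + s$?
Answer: $- \frac{806}{725} \approx -1.1117$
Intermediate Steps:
$W{\left(q,s \right)} = q + 2 s$
$\frac{\left(-22\right) 5 + 293 \left(11 \left(-1\right) + 10\right)}{W{\left(- \frac{107}{2},208 \right)}} = \frac{\left(-22\right) 5 + 293 \left(11 \left(-1\right) + 10\right)}{- \frac{107}{2} + 2 \cdot 208} = \frac{-110 + 293 \left(-11 + 10\right)}{\left(-107\right) \frac{1}{2} + 416} = \frac{-110 + 293 \left(-1\right)}{- \frac{107}{2} + 416} = \frac{-110 - 293}{\frac{725}{2}} = \left(-403\right) \frac{2}{725} = - \frac{806}{725}$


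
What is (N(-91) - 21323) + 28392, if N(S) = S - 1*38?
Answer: 6940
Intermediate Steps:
N(S) = -38 + S (N(S) = S - 38 = -38 + S)
(N(-91) - 21323) + 28392 = ((-38 - 91) - 21323) + 28392 = (-129 - 21323) + 28392 = -21452 + 28392 = 6940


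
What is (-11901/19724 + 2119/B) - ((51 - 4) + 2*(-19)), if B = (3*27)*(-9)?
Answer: -179880149/14378796 ≈ -12.510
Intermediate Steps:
B = -729 (B = 81*(-9) = -729)
(-11901/19724 + 2119/B) - ((51 - 4) + 2*(-19)) = (-11901/19724 + 2119/(-729)) - ((51 - 4) + 2*(-19)) = (-11901*1/19724 + 2119*(-1/729)) - (47 - 38) = (-11901/19724 - 2119/729) - 1*9 = -50470985/14378796 - 9 = -179880149/14378796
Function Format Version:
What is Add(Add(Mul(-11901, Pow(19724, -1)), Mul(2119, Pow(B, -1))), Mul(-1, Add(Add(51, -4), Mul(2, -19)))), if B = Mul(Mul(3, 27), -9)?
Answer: Rational(-179880149, 14378796) ≈ -12.510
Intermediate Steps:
B = -729 (B = Mul(81, -9) = -729)
Add(Add(Mul(-11901, Pow(19724, -1)), Mul(2119, Pow(B, -1))), Mul(-1, Add(Add(51, -4), Mul(2, -19)))) = Add(Add(Mul(-11901, Pow(19724, -1)), Mul(2119, Pow(-729, -1))), Mul(-1, Add(Add(51, -4), Mul(2, -19)))) = Add(Add(Mul(-11901, Rational(1, 19724)), Mul(2119, Rational(-1, 729))), Mul(-1, Add(47, -38))) = Add(Add(Rational(-11901, 19724), Rational(-2119, 729)), Mul(-1, 9)) = Add(Rational(-50470985, 14378796), -9) = Rational(-179880149, 14378796)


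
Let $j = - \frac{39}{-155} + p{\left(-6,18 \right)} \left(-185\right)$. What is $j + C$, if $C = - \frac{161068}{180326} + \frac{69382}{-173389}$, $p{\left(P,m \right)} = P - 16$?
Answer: $\frac{9859725588736063}{2423157223085} \approx 4069.0$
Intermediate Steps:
$p{\left(P,m \right)} = -16 + P$
$j = \frac{630889}{155}$ ($j = - \frac{39}{-155} + \left(-16 - 6\right) \left(-185\right) = \left(-39\right) \left(- \frac{1}{155}\right) - -4070 = \frac{39}{155} + 4070 = \frac{630889}{155} \approx 4070.3$)
$C = - \frac{20219398992}{15633272407}$ ($C = \left(-161068\right) \frac{1}{180326} + 69382 \left(- \frac{1}{173389}\right) = - \frac{80534}{90163} - \frac{69382}{173389} = - \frac{20219398992}{15633272407} \approx -1.2934$)
$j + C = \frac{630889}{155} - \frac{20219398992}{15633272407} = \frac{9859725588736063}{2423157223085}$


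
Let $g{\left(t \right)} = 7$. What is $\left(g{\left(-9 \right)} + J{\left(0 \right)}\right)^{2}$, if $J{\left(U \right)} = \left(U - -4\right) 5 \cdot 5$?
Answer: $11449$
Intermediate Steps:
$J{\left(U \right)} = 100 + 25 U$ ($J{\left(U \right)} = \left(U + 4\right) 5 \cdot 5 = \left(4 + U\right) 5 \cdot 5 = \left(20 + 5 U\right) 5 = 100 + 25 U$)
$\left(g{\left(-9 \right)} + J{\left(0 \right)}\right)^{2} = \left(7 + \left(100 + 25 \cdot 0\right)\right)^{2} = \left(7 + \left(100 + 0\right)\right)^{2} = \left(7 + 100\right)^{2} = 107^{2} = 11449$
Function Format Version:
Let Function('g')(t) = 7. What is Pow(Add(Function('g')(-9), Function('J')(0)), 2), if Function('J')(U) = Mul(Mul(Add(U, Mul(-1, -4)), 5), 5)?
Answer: 11449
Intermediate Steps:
Function('J')(U) = Add(100, Mul(25, U)) (Function('J')(U) = Mul(Mul(Add(U, 4), 5), 5) = Mul(Mul(Add(4, U), 5), 5) = Mul(Add(20, Mul(5, U)), 5) = Add(100, Mul(25, U)))
Pow(Add(Function('g')(-9), Function('J')(0)), 2) = Pow(Add(7, Add(100, Mul(25, 0))), 2) = Pow(Add(7, Add(100, 0)), 2) = Pow(Add(7, 100), 2) = Pow(107, 2) = 11449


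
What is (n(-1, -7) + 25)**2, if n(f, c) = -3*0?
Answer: 625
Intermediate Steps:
n(f, c) = 0
(n(-1, -7) + 25)**2 = (0 + 25)**2 = 25**2 = 625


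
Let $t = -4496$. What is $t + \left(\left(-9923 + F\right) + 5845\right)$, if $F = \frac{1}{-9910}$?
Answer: $- \frac{84968341}{9910} \approx -8574.0$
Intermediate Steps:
$F = - \frac{1}{9910} \approx -0.00010091$
$t + \left(\left(-9923 + F\right) + 5845\right) = -4496 + \left(\left(-9923 - \frac{1}{9910}\right) + 5845\right) = -4496 + \left(- \frac{98336931}{9910} + 5845\right) = -4496 - \frac{40412981}{9910} = - \frac{84968341}{9910}$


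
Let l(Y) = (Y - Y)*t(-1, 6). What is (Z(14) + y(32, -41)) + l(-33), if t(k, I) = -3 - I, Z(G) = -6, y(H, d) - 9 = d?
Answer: -38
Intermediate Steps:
y(H, d) = 9 + d
l(Y) = 0 (l(Y) = (Y - Y)*(-3 - 1*6) = 0*(-3 - 6) = 0*(-9) = 0)
(Z(14) + y(32, -41)) + l(-33) = (-6 + (9 - 41)) + 0 = (-6 - 32) + 0 = -38 + 0 = -38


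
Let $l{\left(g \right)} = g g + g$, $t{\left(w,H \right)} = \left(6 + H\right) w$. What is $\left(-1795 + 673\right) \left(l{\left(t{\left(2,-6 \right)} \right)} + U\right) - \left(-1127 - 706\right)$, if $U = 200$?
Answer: $-222567$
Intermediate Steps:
$t{\left(w,H \right)} = w \left(6 + H\right)$
$l{\left(g \right)} = g + g^{2}$ ($l{\left(g \right)} = g^{2} + g = g + g^{2}$)
$\left(-1795 + 673\right) \left(l{\left(t{\left(2,-6 \right)} \right)} + U\right) - \left(-1127 - 706\right) = \left(-1795 + 673\right) \left(2 \left(6 - 6\right) \left(1 + 2 \left(6 - 6\right)\right) + 200\right) - \left(-1127 - 706\right) = - 1122 \left(2 \cdot 0 \left(1 + 2 \cdot 0\right) + 200\right) - -1833 = - 1122 \left(0 \left(1 + 0\right) + 200\right) + 1833 = - 1122 \left(0 \cdot 1 + 200\right) + 1833 = - 1122 \left(0 + 200\right) + 1833 = \left(-1122\right) 200 + 1833 = -224400 + 1833 = -222567$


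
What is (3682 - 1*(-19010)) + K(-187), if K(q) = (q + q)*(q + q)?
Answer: 162568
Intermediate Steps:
K(q) = 4*q² (K(q) = (2*q)*(2*q) = 4*q²)
(3682 - 1*(-19010)) + K(-187) = (3682 - 1*(-19010)) + 4*(-187)² = (3682 + 19010) + 4*34969 = 22692 + 139876 = 162568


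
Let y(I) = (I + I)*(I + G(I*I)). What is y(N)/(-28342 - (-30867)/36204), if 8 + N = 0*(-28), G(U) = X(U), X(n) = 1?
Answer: -1351616/342020967 ≈ -0.0039518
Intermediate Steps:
G(U) = 1
N = -8 (N = -8 + 0*(-28) = -8 + 0 = -8)
y(I) = 2*I*(1 + I) (y(I) = (I + I)*(I + 1) = (2*I)*(1 + I) = 2*I*(1 + I))
y(N)/(-28342 - (-30867)/36204) = (2*(-8)*(1 - 8))/(-28342 - (-30867)/36204) = (2*(-8)*(-7))/(-28342 - (-30867)/36204) = 112/(-28342 - 1*(-10289/12068)) = 112/(-28342 + 10289/12068) = 112/(-342020967/12068) = 112*(-12068/342020967) = -1351616/342020967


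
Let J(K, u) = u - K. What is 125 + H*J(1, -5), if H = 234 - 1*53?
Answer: -961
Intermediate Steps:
H = 181 (H = 234 - 53 = 181)
125 + H*J(1, -5) = 125 + 181*(-5 - 1*1) = 125 + 181*(-5 - 1) = 125 + 181*(-6) = 125 - 1086 = -961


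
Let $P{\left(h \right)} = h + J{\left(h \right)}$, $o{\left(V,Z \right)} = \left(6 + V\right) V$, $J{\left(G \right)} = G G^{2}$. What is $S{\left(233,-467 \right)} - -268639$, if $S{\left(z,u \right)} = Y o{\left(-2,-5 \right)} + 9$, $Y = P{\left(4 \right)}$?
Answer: $268104$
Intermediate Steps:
$J{\left(G \right)} = G^{3}$
$o{\left(V,Z \right)} = V \left(6 + V\right)$
$P{\left(h \right)} = h + h^{3}$
$Y = 68$ ($Y = 4 + 4^{3} = 4 + 64 = 68$)
$S{\left(z,u \right)} = -535$ ($S{\left(z,u \right)} = 68 \left(- 2 \left(6 - 2\right)\right) + 9 = 68 \left(\left(-2\right) 4\right) + 9 = 68 \left(-8\right) + 9 = -544 + 9 = -535$)
$S{\left(233,-467 \right)} - -268639 = -535 - -268639 = -535 + 268639 = 268104$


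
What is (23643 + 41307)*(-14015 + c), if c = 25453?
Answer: 742898100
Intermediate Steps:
(23643 + 41307)*(-14015 + c) = (23643 + 41307)*(-14015 + 25453) = 64950*11438 = 742898100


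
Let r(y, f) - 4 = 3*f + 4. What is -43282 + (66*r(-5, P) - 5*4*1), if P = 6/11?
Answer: -42666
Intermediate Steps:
P = 6/11 (P = 6*(1/11) = 6/11 ≈ 0.54545)
r(y, f) = 8 + 3*f (r(y, f) = 4 + (3*f + 4) = 4 + (4 + 3*f) = 8 + 3*f)
-43282 + (66*r(-5, P) - 5*4*1) = -43282 + (66*(8 + 3*(6/11)) - 5*4*1) = -43282 + (66*(8 + 18/11) - 20*1) = -43282 + (66*(106/11) - 20) = -43282 + (636 - 20) = -43282 + 616 = -42666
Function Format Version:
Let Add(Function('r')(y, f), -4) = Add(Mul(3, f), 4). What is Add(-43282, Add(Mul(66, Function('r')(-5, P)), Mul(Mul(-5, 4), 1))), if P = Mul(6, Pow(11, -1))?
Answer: -42666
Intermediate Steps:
P = Rational(6, 11) (P = Mul(6, Rational(1, 11)) = Rational(6, 11) ≈ 0.54545)
Function('r')(y, f) = Add(8, Mul(3, f)) (Function('r')(y, f) = Add(4, Add(Mul(3, f), 4)) = Add(4, Add(4, Mul(3, f))) = Add(8, Mul(3, f)))
Add(-43282, Add(Mul(66, Function('r')(-5, P)), Mul(Mul(-5, 4), 1))) = Add(-43282, Add(Mul(66, Add(8, Mul(3, Rational(6, 11)))), Mul(Mul(-5, 4), 1))) = Add(-43282, Add(Mul(66, Add(8, Rational(18, 11))), Mul(-20, 1))) = Add(-43282, Add(Mul(66, Rational(106, 11)), -20)) = Add(-43282, Add(636, -20)) = Add(-43282, 616) = -42666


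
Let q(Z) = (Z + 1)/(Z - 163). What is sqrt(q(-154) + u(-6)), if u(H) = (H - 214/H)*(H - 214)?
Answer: I*sqrt(5902287351)/951 ≈ 80.785*I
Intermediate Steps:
q(Z) = (1 + Z)/(-163 + Z)
u(H) = (-214 + H)*(H - 214/H) (u(H) = (H - 214/H)*(-214 + H) = (-214 + H)*(H - 214/H))
sqrt(q(-154) + u(-6)) = sqrt((1 - 154)/(-163 - 154) + (-214 + (-6)**2 - 214*(-6) + 45796/(-6))) = sqrt(-153/(-317) + (-214 + 36 + 1284 + 45796*(-1/6))) = sqrt(-1/317*(-153) + (-214 + 36 + 1284 - 22898/3)) = sqrt(153/317 - 19580/3) = sqrt(-6206401/951) = I*sqrt(5902287351)/951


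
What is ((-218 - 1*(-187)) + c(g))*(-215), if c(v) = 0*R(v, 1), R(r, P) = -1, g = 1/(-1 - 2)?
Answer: 6665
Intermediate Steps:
g = -⅓ (g = 1/(-3) = -⅓ ≈ -0.33333)
c(v) = 0 (c(v) = 0*(-1) = 0)
((-218 - 1*(-187)) + c(g))*(-215) = ((-218 - 1*(-187)) + 0)*(-215) = ((-218 + 187) + 0)*(-215) = (-31 + 0)*(-215) = -31*(-215) = 6665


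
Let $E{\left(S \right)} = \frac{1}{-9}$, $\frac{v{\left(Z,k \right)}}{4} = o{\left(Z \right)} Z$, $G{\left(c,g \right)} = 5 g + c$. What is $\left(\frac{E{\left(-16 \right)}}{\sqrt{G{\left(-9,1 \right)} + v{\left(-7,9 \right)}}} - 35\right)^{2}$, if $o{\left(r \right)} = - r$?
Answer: $\frac{\left(6300 - i \sqrt{2}\right)^{2}}{32400} \approx 1225.0 - 0.54997 i$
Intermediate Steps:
$G{\left(c,g \right)} = c + 5 g$
$v{\left(Z,k \right)} = - 4 Z^{2}$ ($v{\left(Z,k \right)} = 4 - Z Z = 4 \left(- Z^{2}\right) = - 4 Z^{2}$)
$E{\left(S \right)} = - \frac{1}{9}$
$\left(\frac{E{\left(-16 \right)}}{\sqrt{G{\left(-9,1 \right)} + v{\left(-7,9 \right)}}} - 35\right)^{2} = \left(- \frac{1}{9 \sqrt{\left(-9 + 5 \cdot 1\right) - 4 \left(-7\right)^{2}}} - 35\right)^{2} = \left(- \frac{1}{9 \sqrt{\left(-9 + 5\right) - 196}} - 35\right)^{2} = \left(- \frac{1}{9 \sqrt{-4 - 196}} - 35\right)^{2} = \left(- \frac{1}{9 \sqrt{-200}} - 35\right)^{2} = \left(- \frac{1}{9 \cdot 10 i \sqrt{2}} - 35\right)^{2} = \left(- \frac{\left(- \frac{1}{20}\right) i \sqrt{2}}{9} - 35\right)^{2} = \left(\frac{i \sqrt{2}}{180} - 35\right)^{2} = \left(-35 + \frac{i \sqrt{2}}{180}\right)^{2}$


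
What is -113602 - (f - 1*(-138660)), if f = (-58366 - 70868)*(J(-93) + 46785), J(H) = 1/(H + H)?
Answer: 187424751729/31 ≈ 6.0460e+9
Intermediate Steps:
J(H) = 1/(2*H)
f = -187432571851/31 (f = (-58366 - 70868)*((1/2)/(-93) + 46785) = -129234*((1/2)*(-1/93) + 46785) = -129234*(-1/186 + 46785) = -129234*8702009/186 = -187432571851/31 ≈ -6.0462e+9)
-113602 - (f - 1*(-138660)) = -113602 - (-187432571851/31 - 1*(-138660)) = -113602 - (-187432571851/31 + 138660) = -113602 - 1*(-187428273391/31) = -113602 + 187428273391/31 = 187424751729/31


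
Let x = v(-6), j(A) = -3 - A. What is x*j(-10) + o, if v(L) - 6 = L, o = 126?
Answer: 126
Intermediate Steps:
v(L) = 6 + L
x = 0 (x = 6 - 6 = 0)
x*j(-10) + o = 0*(-3 - 1*(-10)) + 126 = 0*(-3 + 10) + 126 = 0*7 + 126 = 0 + 126 = 126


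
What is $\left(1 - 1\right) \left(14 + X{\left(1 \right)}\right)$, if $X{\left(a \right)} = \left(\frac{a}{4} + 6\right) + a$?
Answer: $0$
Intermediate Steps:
$X{\left(a \right)} = 6 + \frac{5 a}{4}$ ($X{\left(a \right)} = \left(a \frac{1}{4} + 6\right) + a = \left(\frac{a}{4} + 6\right) + a = \left(6 + \frac{a}{4}\right) + a = 6 + \frac{5 a}{4}$)
$\left(1 - 1\right) \left(14 + X{\left(1 \right)}\right) = \left(1 - 1\right) \left(14 + \left(6 + \frac{5}{4} \cdot 1\right)\right) = 0 \left(14 + \left(6 + \frac{5}{4}\right)\right) = 0 \left(14 + \frac{29}{4}\right) = 0 \cdot \frac{85}{4} = 0$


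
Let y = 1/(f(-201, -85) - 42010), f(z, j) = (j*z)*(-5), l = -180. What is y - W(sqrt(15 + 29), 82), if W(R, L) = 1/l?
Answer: 25451/4587660 ≈ 0.0055477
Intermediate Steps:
f(z, j) = -5*j*z
W(R, L) = -1/180 (W(R, L) = 1/(-180) = -1/180)
y = -1/127435 (y = 1/(-5*(-85)*(-201) - 42010) = 1/(-85425 - 42010) = 1/(-127435) = -1/127435 ≈ -7.8471e-6)
y - W(sqrt(15 + 29), 82) = -1/127435 - 1*(-1/180) = -1/127435 + 1/180 = 25451/4587660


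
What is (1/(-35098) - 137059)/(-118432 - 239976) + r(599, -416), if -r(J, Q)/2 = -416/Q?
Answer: -20348311185/12579403984 ≈ -1.6176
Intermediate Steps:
r(J, Q) = 832/Q (r(J, Q) = -(-832)/Q = 832/Q)
(1/(-35098) - 137059)/(-118432 - 239976) + r(599, -416) = (1/(-35098) - 137059)/(-118432 - 239976) + 832/(-416) = (-1/35098 - 137059)/(-358408) + 832*(-1/416) = -4810496783/35098*(-1/358408) - 2 = 4810496783/12579403984 - 2 = -20348311185/12579403984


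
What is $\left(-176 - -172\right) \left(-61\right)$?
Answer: $244$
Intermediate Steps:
$\left(-176 - -172\right) \left(-61\right) = \left(-176 + 172\right) \left(-61\right) = \left(-4\right) \left(-61\right) = 244$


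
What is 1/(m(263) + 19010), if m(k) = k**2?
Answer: 1/88179 ≈ 1.1341e-5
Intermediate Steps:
1/(m(263) + 19010) = 1/(263**2 + 19010) = 1/(69169 + 19010) = 1/88179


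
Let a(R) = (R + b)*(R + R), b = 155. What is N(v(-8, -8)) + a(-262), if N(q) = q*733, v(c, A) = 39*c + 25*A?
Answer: -319228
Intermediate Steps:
a(R) = 2*R*(155 + R) (a(R) = (R + 155)*(R + R) = (155 + R)*(2*R) = 2*R*(155 + R))
v(c, A) = 25*A + 39*c
N(q) = 733*q
N(v(-8, -8)) + a(-262) = 733*(25*(-8) + 39*(-8)) + 2*(-262)*(155 - 262) = 733*(-200 - 312) + 2*(-262)*(-107) = 733*(-512) + 56068 = -375296 + 56068 = -319228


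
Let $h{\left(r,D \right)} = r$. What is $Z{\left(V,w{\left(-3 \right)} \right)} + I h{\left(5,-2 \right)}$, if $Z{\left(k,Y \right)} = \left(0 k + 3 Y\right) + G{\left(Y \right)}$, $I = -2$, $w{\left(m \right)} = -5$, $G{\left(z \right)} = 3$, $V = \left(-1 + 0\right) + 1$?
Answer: $-22$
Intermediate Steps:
$V = 0$ ($V = -1 + 1 = 0$)
$Z{\left(k,Y \right)} = 3 + 3 Y$ ($Z{\left(k,Y \right)} = \left(0 k + 3 Y\right) + 3 = \left(0 + 3 Y\right) + 3 = 3 Y + 3 = 3 + 3 Y$)
$Z{\left(V,w{\left(-3 \right)} \right)} + I h{\left(5,-2 \right)} = \left(3 + 3 \left(-5\right)\right) - 10 = \left(3 - 15\right) - 10 = -12 - 10 = -22$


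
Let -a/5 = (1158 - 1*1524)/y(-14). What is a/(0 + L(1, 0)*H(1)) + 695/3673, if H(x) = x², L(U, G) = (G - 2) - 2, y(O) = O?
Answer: 3380255/102844 ≈ 32.868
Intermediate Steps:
L(U, G) = -4 + G (L(U, G) = (-2 + G) - 2 = -4 + G)
a = -915/7 (a = -5*(1158 - 1*1524)/(-14) = -5*(1158 - 1524)*(-1)/14 = -(-1830)*(-1)/14 = -5*183/7 = -915/7 ≈ -130.71)
a/(0 + L(1, 0)*H(1)) + 695/3673 = -915/(7*(0 + (-4 + 0)*1²)) + 695/3673 = -915/(7*(0 - 4*1)) + 695*(1/3673) = -915/(7*(0 - 4)) + 695/3673 = -915/7/(-4) + 695/3673 = -915/7*(-¼) + 695/3673 = 915/28 + 695/3673 = 3380255/102844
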